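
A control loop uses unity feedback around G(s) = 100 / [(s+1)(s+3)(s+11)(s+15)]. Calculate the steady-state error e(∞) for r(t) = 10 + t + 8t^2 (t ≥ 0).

No free integrators in G(s): this is a type 0 system. Taking each input component in turn:
  • 10: e_ss = 10/(1+K_p) with K_p=20/99 → 990/119.
  • t: a type-0 system cannot track it, e_ss → ∞.
  • 8t^2: a type-0 system cannot track it, e_ss → ∞.
The unbounded component dominates.

infinity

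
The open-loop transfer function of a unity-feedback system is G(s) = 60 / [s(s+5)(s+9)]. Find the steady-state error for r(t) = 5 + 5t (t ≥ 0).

The open loop has one pole at the origin → type 1 system. Taking each input component in turn:
  • 5: tracked with zero error.
  • 5t: e_ss = 5/K_v with K_v=4/3 → 3.75.
Total e_ss = 3.75.

3.75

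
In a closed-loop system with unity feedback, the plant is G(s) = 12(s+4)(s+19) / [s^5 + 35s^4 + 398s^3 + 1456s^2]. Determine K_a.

Lowest-order denominator term is 1456s^2, so the open loop has 2 poles at the origin → type 2 system.
K_a = lim_{s→0} s^2·G(s) = 12·4·19 / 1456 = 57/91.

57/91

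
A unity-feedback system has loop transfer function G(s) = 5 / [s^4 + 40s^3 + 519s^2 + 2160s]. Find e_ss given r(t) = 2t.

Factoring s from the denominator leaves a polynomial with constant term 2160, so the system is type 1.
K_v = lim_{s→0} s·G(s) = 5 / 2160 = 1/432.
e_ss = 2/K_v = 2/(1/432) = 864.

864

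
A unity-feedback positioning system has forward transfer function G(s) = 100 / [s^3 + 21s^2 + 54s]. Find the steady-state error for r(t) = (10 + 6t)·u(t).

Lowest-order denominator term is 54s, so the open loop has 1 pole at the origin → type 1 system. By superposition:
  • 10: tracked with zero error.
  • 6t: e_ss = 6/K_v with K_v=50/27 → 3.24.
Total e_ss = 3.24.

3.24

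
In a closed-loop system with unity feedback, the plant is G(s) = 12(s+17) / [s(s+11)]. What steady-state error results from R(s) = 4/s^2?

11/51

G(s) has one factor of s in the denominator, so the system is type 1.
K_v = lim_{s→0} s·G(s) = 12·17 / (11) = 204/11.
e_ss = 4/K_v = 4/(204/11) = 11/51.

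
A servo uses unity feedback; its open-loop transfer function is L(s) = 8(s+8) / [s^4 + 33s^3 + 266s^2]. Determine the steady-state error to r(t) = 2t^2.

The denominator has no term below 266s^2 — 2 poles at s=0, type 2.
K_a = lim_{s→0} s^2·L(s) = 8·8 / 266 = 32/133.
r(t) = 2t^2 gives R(s) = 4/s^3.
e_ss = 4/K_a = 4/(32/133) = 16.625.

16.625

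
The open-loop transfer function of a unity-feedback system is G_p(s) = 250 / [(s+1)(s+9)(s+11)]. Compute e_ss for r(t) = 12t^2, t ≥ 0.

infinity

No free integrators in G_p(s): this is a type 0 system.
K_a = lim_{s→0} s^2·G_p(s) = 0; the steady-state error to this parabolic input grows without bound.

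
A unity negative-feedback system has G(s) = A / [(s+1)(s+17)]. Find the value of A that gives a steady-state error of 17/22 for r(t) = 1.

No free integrators in G(s): this is a type 0 system.
K_p = lim_{s→0} G(s) = A / (1·17) = (1/17)·A.
e_ss = 1/(1 + K_p) = 17/22 ⇒ 1 + (1/17)·A = 22/17 ⇒ A = 5.

5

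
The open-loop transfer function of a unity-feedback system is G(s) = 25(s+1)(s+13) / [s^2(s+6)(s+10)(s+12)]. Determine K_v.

K_v = lim_{s→0} s·G(s); with 2 poles at the origin the limit diverges, so K_v = ∞.

infinity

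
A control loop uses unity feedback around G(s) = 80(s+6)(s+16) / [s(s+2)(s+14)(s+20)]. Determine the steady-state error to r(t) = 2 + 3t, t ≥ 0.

One free integrator in G(s): this is a type 1 system. Treating each term separately:
  • 2: tracked with zero error.
  • 3t: e_ss = 3/K_v with K_v=96/7 → 7/32.
Total e_ss = 7/32.

7/32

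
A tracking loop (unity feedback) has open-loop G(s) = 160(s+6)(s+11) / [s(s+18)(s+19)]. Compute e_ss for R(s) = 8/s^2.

57/220

System type = 1 (one pole at s=0).
K_v = lim_{s→0} s·G(s) = 160·6·11 / (18·19) = 1760/57.
e_ss = 8/K_v = 8/(1760/57) = 57/220.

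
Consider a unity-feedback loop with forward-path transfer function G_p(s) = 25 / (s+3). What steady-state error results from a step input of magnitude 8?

6/7

No free integrators in G_p(s): this is a type 0 system.
K_p = lim_{s→0} G_p(s) = 25 / (3) = 25/3.
e_ss = 8/(1 + K_p) = 8/(28/3) = 6/7.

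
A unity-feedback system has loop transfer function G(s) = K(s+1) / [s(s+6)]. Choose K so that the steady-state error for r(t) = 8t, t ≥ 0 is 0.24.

One free integrator in G(s): this is a type 1 system.
K_v = lim_{s→0} s·G(s) = K·1 / (6) = (1/6)·K.
e_ss = 8/K_v = 0.24 ⇒ K_v = 100/3 ⇒ K = (100/3)/(1/6) = 200.

200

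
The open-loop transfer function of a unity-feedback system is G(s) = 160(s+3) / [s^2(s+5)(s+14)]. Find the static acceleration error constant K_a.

48/7

System type = 2 (two poles at s=0).
K_a = lim_{s→0} s^2·G(s) = 160·3 / (5·14) = 48/7.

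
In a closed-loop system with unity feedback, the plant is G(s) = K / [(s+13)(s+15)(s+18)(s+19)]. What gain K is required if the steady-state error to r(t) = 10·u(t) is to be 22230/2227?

120

The open loop has no poles at the origin → type 0 system.
K_p = lim_{s→0} G(s) = K / (13·15·18·19) = (1/66690)·K.
e_ss = 10/(1 + K_p) = 22230/2227 ⇒ 1 + (1/66690)·K = 2227/2223 ⇒ K = 120.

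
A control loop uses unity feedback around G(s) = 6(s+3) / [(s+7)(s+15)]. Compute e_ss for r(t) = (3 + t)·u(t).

infinity

G(s) has no factors of s in the denominator, so the system is type 0. Treating each term separately:
  • 3: e_ss = 3/(1+K_p) with K_p=6/35 → 105/41.
  • t: a type-0 system cannot track it, e_ss → ∞.
The unbounded component dominates.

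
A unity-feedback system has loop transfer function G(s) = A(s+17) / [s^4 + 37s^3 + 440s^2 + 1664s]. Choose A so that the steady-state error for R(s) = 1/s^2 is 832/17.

The denominator has no term below 1664s — 1 pole at s=0, type 1.
K_v = lim_{s→0} s·G(s) = A·17 / 1664 = (17/1664)·A.
e_ss = 1/K_v = 832/17 ⇒ K_v = 17/832 ⇒ A = (17/832)/(17/1664) = 2.

2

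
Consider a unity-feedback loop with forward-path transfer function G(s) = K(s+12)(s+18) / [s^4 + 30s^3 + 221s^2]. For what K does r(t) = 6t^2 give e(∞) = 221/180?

The denominator has no term below 221s^2 — 2 poles at s=0, type 2.
K_a = lim_{s→0} s^2·G(s) = K·12·18 / 221 = (216/221)·K.
e_ss = 12/K_a = 221/180 ⇒ K_a = 2160/221 ⇒ K = (2160/221)/(216/221) = 10.

10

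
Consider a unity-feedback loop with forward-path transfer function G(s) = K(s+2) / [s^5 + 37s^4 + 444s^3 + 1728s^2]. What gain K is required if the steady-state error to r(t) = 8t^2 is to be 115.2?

120

Lowest-order denominator term is 1728s^2, so the open loop has 2 poles at the origin → type 2 system.
K_a = lim_{s→0} s^2·G(s) = K·2 / 1728 = (1/864)·K.
e_ss = 16/K_a = 115.2 ⇒ K_a = 5/36 ⇒ K = (5/36)/(1/864) = 120.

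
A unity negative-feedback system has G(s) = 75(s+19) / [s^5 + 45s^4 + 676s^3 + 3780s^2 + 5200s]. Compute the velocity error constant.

Lowest-order denominator term is 5200s, so the open loop has 1 pole at the origin → type 1 system.
K_v = lim_{s→0} s·G(s) = 75·19 / 5200 = 57/208.

57/208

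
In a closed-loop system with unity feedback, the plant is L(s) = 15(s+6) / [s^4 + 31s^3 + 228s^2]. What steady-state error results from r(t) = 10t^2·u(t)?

152/3

Lowest-order denominator term is 228s^2, so the open loop has 2 poles at the origin → type 2 system.
K_a = lim_{s→0} s^2·L(s) = 15·6 / 228 = 15/38.
r(t) = 10t^2 gives R(s) = 20/s^3.
e_ss = 20/K_a = 20/(15/38) = 152/3.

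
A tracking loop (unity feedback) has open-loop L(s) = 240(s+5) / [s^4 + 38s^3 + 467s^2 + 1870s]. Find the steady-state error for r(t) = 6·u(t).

0

Lowest-order denominator term is 1870s, so the open loop has 1 pole at the origin → type 1 system.
K_p = ∞ for a type-1 system; e_ss to a step is zero.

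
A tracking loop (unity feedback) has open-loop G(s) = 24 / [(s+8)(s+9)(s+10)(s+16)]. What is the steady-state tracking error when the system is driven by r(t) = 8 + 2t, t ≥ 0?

infinity

The open loop has no poles at the origin → type 0 system. Taking each input component in turn:
  • 8: e_ss = 8/(1+K_p) with K_p=1/480 → 3840/481.
  • 2t: a type-0 system cannot track it, e_ss → ∞.
The unbounded component dominates.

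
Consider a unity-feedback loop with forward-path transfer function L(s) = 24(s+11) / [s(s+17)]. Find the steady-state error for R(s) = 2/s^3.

infinity

The open loop has one pole at the origin → type 1 system.
For a type-1 system K_a = 0, so e_ss to a parabolic input is unbounded.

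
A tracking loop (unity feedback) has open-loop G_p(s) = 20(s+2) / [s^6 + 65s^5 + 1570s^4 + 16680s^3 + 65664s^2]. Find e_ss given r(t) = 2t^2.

6566.4

Factoring s^2 from the denominator leaves a polynomial with constant term 65664, so the system is type 2.
K_a = lim_{s→0} s^2·G_p(s) = 20·2 / 65664 = 5/8208.
r(t) = 2t^2 gives R(s) = 4/s^3.
e_ss = 4/K_a = 4/(5/8208) = 6566.4.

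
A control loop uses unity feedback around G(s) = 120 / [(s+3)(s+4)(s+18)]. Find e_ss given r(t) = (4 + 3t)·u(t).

infinity

G(s) has no factors of s in the denominator, so the system is type 0. Treating each term separately:
  • 4: e_ss = 4/(1+K_p) with K_p=5/9 → 18/7.
  • 3t: a type-0 system cannot track it, e_ss → ∞.
The unbounded component dominates.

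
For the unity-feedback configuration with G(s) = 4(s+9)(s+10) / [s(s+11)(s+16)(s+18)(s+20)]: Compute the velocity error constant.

One free integrator in G(s): this is a type 1 system.
K_v = lim_{s→0} s·G(s) = 4·9·10 / (11·16·18·20) = 1/176.

1/176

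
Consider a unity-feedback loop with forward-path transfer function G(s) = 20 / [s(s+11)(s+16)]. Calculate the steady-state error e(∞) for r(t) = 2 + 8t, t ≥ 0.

70.4

System type = 1 (one pole at s=0). By superposition:
  • 2: tracked with zero error.
  • 8t: e_ss = 8/K_v with K_v=5/44 → 70.4.
Total e_ss = 70.4.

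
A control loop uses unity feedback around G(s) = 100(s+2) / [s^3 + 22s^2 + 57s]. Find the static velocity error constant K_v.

200/57

The denominator has no term below 57s — 1 pole at s=0, type 1.
K_v = lim_{s→0} s·G(s) = 100·2 / 57 = 200/57.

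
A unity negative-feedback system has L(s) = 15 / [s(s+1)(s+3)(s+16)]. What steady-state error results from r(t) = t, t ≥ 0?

3.2

The open loop has one pole at the origin → type 1 system.
K_v = lim_{s→0} s·L(s) = 15 / (1·3·16) = 0.3125.
e_ss = 1/K_v = 1/0.3125 = 3.2.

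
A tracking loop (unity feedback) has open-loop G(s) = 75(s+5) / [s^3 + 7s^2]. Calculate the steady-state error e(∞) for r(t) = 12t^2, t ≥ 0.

0.448

The denominator has no term below 7s^2 — 2 poles at s=0, type 2.
K_a = lim_{s→0} s^2·G(s) = 75·5 / 7 = 375/7.
r(t) = 12t^2 gives R(s) = 24/s^3.
e_ss = 24/K_a = 24/(375/7) = 0.448.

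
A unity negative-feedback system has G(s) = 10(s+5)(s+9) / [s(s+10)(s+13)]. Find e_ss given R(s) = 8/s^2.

104/45

One free integrator in G(s): this is a type 1 system.
K_v = lim_{s→0} s·G(s) = 10·5·9 / (10·13) = 45/13.
e_ss = 8/K_v = 8/(45/13) = 104/45.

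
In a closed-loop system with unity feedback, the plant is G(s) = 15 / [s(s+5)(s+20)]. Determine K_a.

The open loop has one pole at the origin → type 1 system.
K_a = lim_{s→0} s^2·G(s) = 0 (the extra factor of s kills the finite limit).

0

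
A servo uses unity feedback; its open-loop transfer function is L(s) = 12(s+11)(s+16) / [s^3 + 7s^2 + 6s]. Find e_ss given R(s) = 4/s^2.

1/88

Lowest-order denominator term is 6s, so the open loop has 1 pole at the origin → type 1 system.
K_v = lim_{s→0} s·L(s) = 12·11·16 / 6 = 352.
e_ss = 4/K_v = 4/352 = 1/88.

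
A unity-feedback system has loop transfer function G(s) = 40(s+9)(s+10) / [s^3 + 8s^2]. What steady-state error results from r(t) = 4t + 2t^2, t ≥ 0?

Lowest-order denominator term is 8s^2, so the open loop has 2 poles at the origin → type 2 system. Taking each input component in turn:
  • 4t: tracked with zero error.
  • 2t^2: e_ss = 4/K_a with K_a=450 → 2/225.
Total e_ss = 2/225.

2/225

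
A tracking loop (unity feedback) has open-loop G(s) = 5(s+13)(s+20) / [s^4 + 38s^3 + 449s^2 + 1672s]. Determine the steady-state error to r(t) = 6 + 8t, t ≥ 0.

Lowest-order denominator term is 1672s, so the open loop has 1 pole at the origin → type 1 system. Taking each input component in turn:
  • 6: tracked with zero error.
  • 8t: e_ss = 8/K_v with K_v=325/418 → 3344/325.
Total e_ss = 3344/325.

3344/325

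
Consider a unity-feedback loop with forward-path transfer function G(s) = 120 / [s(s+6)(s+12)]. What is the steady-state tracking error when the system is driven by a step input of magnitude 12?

The open loop has one pole at the origin → type 1 system.
K_p = ∞ for a type-1 system; e_ss to a step is zero.

0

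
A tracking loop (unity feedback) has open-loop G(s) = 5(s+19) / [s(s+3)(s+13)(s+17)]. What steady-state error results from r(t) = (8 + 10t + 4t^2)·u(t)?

One free integrator in G(s): this is a type 1 system. Taking each input component in turn:
  • 8: tracked with zero error.
  • 10t: e_ss = 10/K_v with K_v=95/663 → 1326/19.
  • 4t^2: a type-1 system cannot track it, e_ss → ∞.
The unbounded component dominates.

infinity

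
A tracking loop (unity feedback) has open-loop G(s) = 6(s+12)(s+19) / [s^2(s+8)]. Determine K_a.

System type = 2 (two poles at s=0).
K_a = lim_{s→0} s^2·G(s) = 6·12·19 / (8) = 171.

171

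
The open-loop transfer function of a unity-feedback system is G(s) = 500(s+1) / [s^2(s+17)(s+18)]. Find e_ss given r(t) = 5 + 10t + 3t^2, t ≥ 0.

3.672

G(s) has two factors of s in the denominator, so the system is type 2. By superposition:
  • 5: tracked with zero error.
  • 10t: tracked with zero error.
  • 3t^2: e_ss = 6/K_a with K_a=250/153 → 3.672.
Total e_ss = 3.672.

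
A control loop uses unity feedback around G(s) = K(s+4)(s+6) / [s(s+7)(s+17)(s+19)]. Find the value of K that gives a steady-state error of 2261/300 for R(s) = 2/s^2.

The open loop has one pole at the origin → type 1 system.
K_v = lim_{s→0} s·G(s) = K·4·6 / (7·17·19) = (24/2261)·K.
e_ss = 2/K_v = 2261/300 ⇒ K_v = 600/2261 ⇒ K = (600/2261)/(24/2261) = 25.

25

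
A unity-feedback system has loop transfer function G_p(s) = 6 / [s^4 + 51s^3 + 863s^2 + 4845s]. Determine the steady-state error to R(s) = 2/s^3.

infinity

Factoring s from the denominator leaves a polynomial with constant term 4845, so the system is type 1.
K_a = lim_{s→0} s^2·G_p(s) = 0; the steady-state error to this parabolic input grows without bound.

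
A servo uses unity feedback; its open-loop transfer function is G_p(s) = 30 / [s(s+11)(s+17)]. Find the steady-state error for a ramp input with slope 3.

System type = 1 (one pole at s=0).
K_v = lim_{s→0} s·G_p(s) = 30 / (11·17) = 30/187.
e_ss = 3/K_v = 3/(30/187) = 18.7.

18.7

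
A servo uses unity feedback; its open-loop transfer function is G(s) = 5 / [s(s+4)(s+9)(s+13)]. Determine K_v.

One free integrator in G(s): this is a type 1 system.
K_v = lim_{s→0} s·G(s) = 5 / (4·9·13) = 5/468.

5/468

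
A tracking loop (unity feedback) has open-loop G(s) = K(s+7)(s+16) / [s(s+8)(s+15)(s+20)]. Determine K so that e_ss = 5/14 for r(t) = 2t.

System type = 1 (one pole at s=0).
K_v = lim_{s→0} s·G(s) = K·7·16 / (8·15·20) = (7/150)·K.
e_ss = 2/K_v = 5/14 ⇒ K_v = 5.6 ⇒ K = 5.6/(7/150) = 120.

120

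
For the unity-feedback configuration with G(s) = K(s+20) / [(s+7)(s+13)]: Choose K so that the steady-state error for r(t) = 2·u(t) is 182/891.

40

No free integrators in G(s): this is a type 0 system.
K_p = lim_{s→0} G(s) = K·20 / (7·13) = (20/91)·K.
e_ss = 2/(1 + K_p) = 182/891 ⇒ 1 + (20/91)·K = 891/91 ⇒ K = 40.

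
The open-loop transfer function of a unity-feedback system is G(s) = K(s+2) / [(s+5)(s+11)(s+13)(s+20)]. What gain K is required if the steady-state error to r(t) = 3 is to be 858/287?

25

System type = 0 (no poles at s=0).
K_p = lim_{s→0} G(s) = K·2 / (5·11·13·20) = (1/7150)·K.
e_ss = 3/(1 + K_p) = 858/287 ⇒ 1 + (1/7150)·K = 287/286 ⇒ K = 25.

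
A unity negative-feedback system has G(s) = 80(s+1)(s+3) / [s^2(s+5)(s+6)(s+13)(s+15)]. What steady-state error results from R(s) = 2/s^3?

System type = 2 (two poles at s=0).
K_a = lim_{s→0} s^2·G(s) = 80·1·3 / (5·6·13·15) = 8/195.
r(t) = t^2 gives R(s) = 2/s^3.
e_ss = 2/K_a = 2/(8/195) = 48.75.

48.75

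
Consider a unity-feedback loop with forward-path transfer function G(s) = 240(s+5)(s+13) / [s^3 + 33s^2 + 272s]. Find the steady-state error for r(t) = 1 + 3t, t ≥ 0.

The denominator has no term below 272s — 1 pole at s=0, type 1. Treating each term separately:
  • 1: tracked with zero error.
  • 3t: e_ss = 3/K_v with K_v=975/17 → 17/325.
Total e_ss = 17/325.

17/325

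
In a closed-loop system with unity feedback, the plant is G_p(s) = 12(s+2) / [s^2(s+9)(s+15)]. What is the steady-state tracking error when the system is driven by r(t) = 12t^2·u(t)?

G_p(s) has two factors of s in the denominator, so the system is type 2.
K_a = lim_{s→0} s^2·G_p(s) = 12·2 / (9·15) = 8/45.
r(t) = 12t^2 gives R(s) = 24/s^3.
e_ss = 24/K_a = 24/(8/45) = 135.

135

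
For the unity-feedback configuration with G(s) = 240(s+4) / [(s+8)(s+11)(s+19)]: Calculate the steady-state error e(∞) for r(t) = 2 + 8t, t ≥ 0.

infinity

No free integrators in G(s): this is a type 0 system. Treating each term separately:
  • 2: e_ss = 2/(1+K_p) with K_p=120/209 → 418/329.
  • 8t: a type-0 system cannot track it, e_ss → ∞.
The unbounded component dominates.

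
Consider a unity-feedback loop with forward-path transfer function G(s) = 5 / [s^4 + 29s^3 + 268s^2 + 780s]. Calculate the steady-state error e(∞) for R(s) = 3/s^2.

Lowest-order denominator term is 780s, so the open loop has 1 pole at the origin → type 1 system.
K_v = lim_{s→0} s·G(s) = 5 / 780 = 1/156.
e_ss = 3/K_v = 3/(1/156) = 468.

468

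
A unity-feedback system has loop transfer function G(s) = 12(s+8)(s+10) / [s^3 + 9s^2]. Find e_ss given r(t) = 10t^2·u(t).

0.1875

The denominator has no term below 9s^2 — 2 poles at s=0, type 2.
K_a = lim_{s→0} s^2·G(s) = 12·8·10 / 9 = 320/3.
r(t) = 10t^2 gives R(s) = 20/s^3.
e_ss = 20/K_a = 20/(320/3) = 0.1875.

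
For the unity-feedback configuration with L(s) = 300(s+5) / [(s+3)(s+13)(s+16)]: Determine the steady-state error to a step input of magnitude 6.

104/59

The open loop has no poles at the origin → type 0 system.
K_p = lim_{s→0} L(s) = 300·5 / (3·13·16) = 125/52.
e_ss = 6/(1 + K_p) = 6/(177/52) = 104/59.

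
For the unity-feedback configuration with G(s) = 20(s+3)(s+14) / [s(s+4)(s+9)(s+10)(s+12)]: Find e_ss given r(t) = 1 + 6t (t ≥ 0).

216/7

One free integrator in G(s): this is a type 1 system. Treating each term separately:
  • 1: tracked with zero error.
  • 6t: e_ss = 6/K_v with K_v=7/36 → 216/7.
Total e_ss = 216/7.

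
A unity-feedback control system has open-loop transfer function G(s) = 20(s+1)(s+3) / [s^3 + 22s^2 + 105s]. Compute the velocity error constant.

Factoring s from the denominator leaves a polynomial with constant term 105, so the system is type 1.
K_v = lim_{s→0} s·G(s) = 20·1·3 / 105 = 4/7.

4/7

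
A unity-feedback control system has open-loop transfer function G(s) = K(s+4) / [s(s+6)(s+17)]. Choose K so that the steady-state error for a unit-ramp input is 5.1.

5

G(s) has one factor of s in the denominator, so the system is type 1.
K_v = lim_{s→0} s·G(s) = K·4 / (6·17) = (2/51)·K.
e_ss = 1/K_v = 5.1 ⇒ K_v = 10/51 ⇒ K = (10/51)/(2/51) = 5.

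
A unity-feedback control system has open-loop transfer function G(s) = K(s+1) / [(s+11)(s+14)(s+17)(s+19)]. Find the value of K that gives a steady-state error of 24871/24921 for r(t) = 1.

100

The open loop has no poles at the origin → type 0 system.
K_p = lim_{s→0} G(s) = K·1 / (11·14·17·19) = (1/49742)·K.
e_ss = 1/(1 + K_p) = 24871/24921 ⇒ 1 + (1/49742)·K = 24921/24871 ⇒ K = 100.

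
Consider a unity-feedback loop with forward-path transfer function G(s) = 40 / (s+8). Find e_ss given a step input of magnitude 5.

G(s) has no factors of s in the denominator, so the system is type 0.
K_p = lim_{s→0} G(s) = 40 / (8) = 5.
e_ss = 5/(1 + K_p) = 5/6.

5/6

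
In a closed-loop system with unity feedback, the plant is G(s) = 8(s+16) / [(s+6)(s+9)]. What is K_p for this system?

System type = 0 (no poles at s=0).
K_p = lim_{s→0} G(s) = 8·16 / (6·9) = 64/27.

64/27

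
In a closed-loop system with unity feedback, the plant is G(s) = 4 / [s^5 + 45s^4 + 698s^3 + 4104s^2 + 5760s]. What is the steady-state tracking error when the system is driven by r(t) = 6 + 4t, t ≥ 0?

5760

The denominator has no term below 5760s — 1 pole at s=0, type 1. By superposition:
  • 6: tracked with zero error.
  • 4t: e_ss = 4/K_v with K_v=1/1440 → 5760.
Total e_ss = 5760.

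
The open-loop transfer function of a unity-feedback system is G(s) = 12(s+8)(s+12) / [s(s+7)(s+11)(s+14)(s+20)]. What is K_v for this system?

The open loop has one pole at the origin → type 1 system.
K_v = lim_{s→0} s·G(s) = 12·8·12 / (7·11·14·20) = 144/2695.

144/2695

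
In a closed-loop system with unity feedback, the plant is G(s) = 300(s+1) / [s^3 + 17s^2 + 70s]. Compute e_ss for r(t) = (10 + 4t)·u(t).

14/15

The denominator has no term below 70s — 1 pole at s=0, type 1. Treating each term separately:
  • 10: tracked with zero error.
  • 4t: e_ss = 4/K_v with K_v=30/7 → 14/15.
Total e_ss = 14/15.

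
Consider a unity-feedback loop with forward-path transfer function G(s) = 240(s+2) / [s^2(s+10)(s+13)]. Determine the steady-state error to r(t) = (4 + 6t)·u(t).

0

System type = 2 (two poles at s=0). By superposition:
  • 4: tracked with zero error.
  • 6t: tracked with zero error.
Total e_ss = 0.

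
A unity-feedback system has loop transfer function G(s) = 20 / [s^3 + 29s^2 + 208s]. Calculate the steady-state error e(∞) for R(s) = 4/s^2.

41.6

Lowest-order denominator term is 208s, so the open loop has 1 pole at the origin → type 1 system.
K_v = lim_{s→0} s·G(s) = 20 / 208 = 5/52.
e_ss = 4/K_v = 4/(5/52) = 41.6.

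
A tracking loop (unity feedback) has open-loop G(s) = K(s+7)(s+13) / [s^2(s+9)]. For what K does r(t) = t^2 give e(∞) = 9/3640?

80

G(s) has two factors of s in the denominator, so the system is type 2.
K_a = lim_{s→0} s^2·G(s) = K·7·13 / (9) = (91/9)·K.
e_ss = 2/K_a = 9/3640 ⇒ K_a = 7280/9 ⇒ K = (7280/9)/(91/9) = 80.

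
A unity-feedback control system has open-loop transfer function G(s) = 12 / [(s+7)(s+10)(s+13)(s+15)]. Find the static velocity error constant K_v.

System type = 0 (no poles at s=0).
K_v = lim_{s→0} s·G(s) = 0 (the extra factor of s kills the finite limit).

0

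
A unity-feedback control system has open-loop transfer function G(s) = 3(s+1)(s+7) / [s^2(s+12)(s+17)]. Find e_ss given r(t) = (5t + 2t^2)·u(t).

272/7

The open loop has two poles at the origin → type 2 system. Taking each input component in turn:
  • 5t: tracked with zero error.
  • 2t^2: e_ss = 4/K_a with K_a=7/68 → 272/7.
Total e_ss = 272/7.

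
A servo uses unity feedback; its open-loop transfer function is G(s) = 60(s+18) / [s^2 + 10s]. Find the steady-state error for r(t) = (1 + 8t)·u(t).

2/27

The denominator has no term below 10s — 1 pole at s=0, type 1. Treating each term separately:
  • 1: tracked with zero error.
  • 8t: e_ss = 8/K_v with K_v=108 → 2/27.
Total e_ss = 2/27.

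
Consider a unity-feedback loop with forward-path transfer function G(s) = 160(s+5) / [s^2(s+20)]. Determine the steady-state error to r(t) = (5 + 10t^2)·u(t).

0.5

G(s) has two factors of s in the denominator, so the system is type 2. Treating each term separately:
  • 5: tracked with zero error.
  • 10t^2: e_ss = 20/K_a with K_a=40 → 0.5.
Total e_ss = 0.5.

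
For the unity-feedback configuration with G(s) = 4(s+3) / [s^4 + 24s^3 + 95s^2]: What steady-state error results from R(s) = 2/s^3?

The denominator has no term below 95s^2 — 2 poles at s=0, type 2.
K_a = lim_{s→0} s^2·G(s) = 4·3 / 95 = 12/95.
r(t) = t^2 gives R(s) = 2/s^3.
e_ss = 2/K_a = 2/(12/95) = 95/6.

95/6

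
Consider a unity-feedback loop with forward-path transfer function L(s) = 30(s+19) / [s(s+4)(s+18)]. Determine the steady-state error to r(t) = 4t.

L(s) has one factor of s in the denominator, so the system is type 1.
K_v = lim_{s→0} s·L(s) = 30·19 / (4·18) = 95/12.
e_ss = 4/K_v = 4/(95/12) = 48/95.

48/95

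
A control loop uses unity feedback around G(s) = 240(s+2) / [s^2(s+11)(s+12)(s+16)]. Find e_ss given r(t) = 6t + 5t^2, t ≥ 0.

Two free integrators in G(s): this is a type 2 system. By superposition:
  • 6t: tracked with zero error.
  • 5t^2: e_ss = 10/K_a with K_a=5/22 → 44.
Total e_ss = 44.

44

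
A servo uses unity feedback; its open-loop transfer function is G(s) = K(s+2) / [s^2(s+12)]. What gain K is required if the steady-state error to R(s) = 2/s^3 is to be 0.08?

150

Two free integrators in G(s): this is a type 2 system.
K_a = lim_{s→0} s^2·G(s) = K·2 / (12) = (1/6)·K.
e_ss = 2/K_a = 0.08 ⇒ K_a = 25 ⇒ K = 25/(1/6) = 150.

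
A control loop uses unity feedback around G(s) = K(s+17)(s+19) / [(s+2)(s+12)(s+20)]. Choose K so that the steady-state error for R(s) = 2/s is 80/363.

12

No free integrators in G(s): this is a type 0 system.
K_p = lim_{s→0} G(s) = K·17·19 / (2·12·20) = (323/480)·K.
e_ss = 2/(1 + K_p) = 80/363 ⇒ 1 + (323/480)·K = 9.075 ⇒ K = 12.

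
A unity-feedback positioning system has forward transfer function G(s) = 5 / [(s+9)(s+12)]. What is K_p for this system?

The open loop has no poles at the origin → type 0 system.
K_p = lim_{s→0} G(s) = 5 / (9·12) = 5/108.

5/108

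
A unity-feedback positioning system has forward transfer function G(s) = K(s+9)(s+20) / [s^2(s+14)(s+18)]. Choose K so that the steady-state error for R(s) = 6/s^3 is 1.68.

The open loop has two poles at the origin → type 2 system.
K_a = lim_{s→0} s^2·G(s) = K·9·20 / (14·18) = (5/7)·K.
e_ss = 6/K_a = 1.68 ⇒ K_a = 25/7 ⇒ K = (25/7)/(5/7) = 5.

5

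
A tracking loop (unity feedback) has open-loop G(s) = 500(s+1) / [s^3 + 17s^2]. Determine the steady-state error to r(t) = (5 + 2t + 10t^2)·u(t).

Lowest-order denominator term is 17s^2, so the open loop has 2 poles at the origin → type 2 system. Taking each input component in turn:
  • 5: tracked with zero error.
  • 2t: tracked with zero error.
  • 10t^2: e_ss = 20/K_a with K_a=500/17 → 0.68.
Total e_ss = 0.68.

0.68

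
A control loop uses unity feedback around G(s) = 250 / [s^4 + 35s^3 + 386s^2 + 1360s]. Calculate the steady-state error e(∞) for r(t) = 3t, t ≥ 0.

16.32

The denominator has no term below 1360s — 1 pole at s=0, type 1.
K_v = lim_{s→0} s·G(s) = 250 / 1360 = 25/136.
e_ss = 3/K_v = 3/(25/136) = 16.32.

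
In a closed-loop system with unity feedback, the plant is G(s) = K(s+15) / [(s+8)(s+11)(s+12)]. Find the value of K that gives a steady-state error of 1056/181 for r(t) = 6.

2

No free integrators in G(s): this is a type 0 system.
K_p = lim_{s→0} G(s) = K·15 / (8·11·12) = (5/352)·K.
e_ss = 6/(1 + K_p) = 1056/181 ⇒ 1 + (5/352)·K = 181/176 ⇒ K = 2.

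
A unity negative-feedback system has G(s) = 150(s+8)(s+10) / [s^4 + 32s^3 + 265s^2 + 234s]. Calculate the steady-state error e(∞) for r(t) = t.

0.0195

Lowest-order denominator term is 234s, so the open loop has 1 pole at the origin → type 1 system.
K_v = lim_{s→0} s·G(s) = 150·8·10 / 234 = 2000/39.
e_ss = 1/K_v = 1/(2000/39) = 0.0195.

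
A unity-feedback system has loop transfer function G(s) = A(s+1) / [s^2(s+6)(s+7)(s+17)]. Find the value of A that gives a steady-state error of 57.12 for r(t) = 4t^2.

The open loop has two poles at the origin → type 2 system.
K_a = lim_{s→0} s^2·G(s) = A·1 / (6·7·17) = (1/714)·A.
e_ss = 8/K_a = 57.12 ⇒ K_a = 50/357 ⇒ A = (50/357)/(1/714) = 100.

100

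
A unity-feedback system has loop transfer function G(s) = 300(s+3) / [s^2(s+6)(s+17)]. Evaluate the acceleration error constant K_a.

150/17

The open loop has two poles at the origin → type 2 system.
K_a = lim_{s→0} s^2·G(s) = 300·3 / (6·17) = 150/17.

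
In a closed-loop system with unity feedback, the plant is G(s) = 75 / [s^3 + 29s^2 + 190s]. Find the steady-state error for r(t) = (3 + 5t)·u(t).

38/3

Lowest-order denominator term is 190s, so the open loop has 1 pole at the origin → type 1 system. Taking each input component in turn:
  • 3: tracked with zero error.
  • 5t: e_ss = 5/K_v with K_v=15/38 → 38/3.
Total e_ss = 38/3.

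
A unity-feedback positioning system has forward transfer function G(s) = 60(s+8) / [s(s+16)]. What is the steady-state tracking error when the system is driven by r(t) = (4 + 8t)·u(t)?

One free integrator in G(s): this is a type 1 system. Taking each input component in turn:
  • 4: tracked with zero error.
  • 8t: e_ss = 8/K_v with K_v=30 → 4/15.
Total e_ss = 4/15.

4/15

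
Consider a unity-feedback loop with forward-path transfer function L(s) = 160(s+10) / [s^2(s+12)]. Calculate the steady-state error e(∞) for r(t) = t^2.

Two free integrators in L(s): this is a type 2 system.
K_a = lim_{s→0} s^2·L(s) = 160·10 / (12) = 400/3.
r(t) = t^2 gives R(s) = 2/s^3.
e_ss = 2/K_a = 2/(400/3) = 0.015.

0.015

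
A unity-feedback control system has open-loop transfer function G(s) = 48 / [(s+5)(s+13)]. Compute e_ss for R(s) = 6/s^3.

infinity

The open loop has no poles at the origin → type 0 system.
K_a = lim_{s→0} s^2·G(s) = 0; the steady-state error to this parabolic input grows without bound.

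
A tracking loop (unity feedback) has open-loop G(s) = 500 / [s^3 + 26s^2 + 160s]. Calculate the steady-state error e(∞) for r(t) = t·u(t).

The denominator has no term below 160s — 1 pole at s=0, type 1.
K_v = lim_{s→0} s·G(s) = 500 / 160 = 3.125.
e_ss = 1/K_v = 1/3.125 = 0.32.

0.32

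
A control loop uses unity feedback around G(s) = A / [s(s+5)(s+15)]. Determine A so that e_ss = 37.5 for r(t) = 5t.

G(s) has one factor of s in the denominator, so the system is type 1.
K_v = lim_{s→0} s·G(s) = A / (5·15) = (1/75)·A.
e_ss = 5/K_v = 37.5 ⇒ K_v = 2/15 ⇒ A = (2/15)/(1/75) = 10.

10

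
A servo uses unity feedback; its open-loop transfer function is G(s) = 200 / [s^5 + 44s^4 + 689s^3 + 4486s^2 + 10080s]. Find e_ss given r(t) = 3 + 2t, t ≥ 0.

100.8

Lowest-order denominator term is 10080s, so the open loop has 1 pole at the origin → type 1 system. Taking each input component in turn:
  • 3: tracked with zero error.
  • 2t: e_ss = 2/K_v with K_v=5/252 → 100.8.
Total e_ss = 100.8.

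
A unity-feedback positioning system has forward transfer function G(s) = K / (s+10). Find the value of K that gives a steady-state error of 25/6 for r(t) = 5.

2

System type = 0 (no poles at s=0).
K_p = lim_{s→0} G(s) = K / (10) = 0.1·K.
e_ss = 5/(1 + K_p) = 25/6 ⇒ 1 + 0.1·K = 1.2 ⇒ K = 2.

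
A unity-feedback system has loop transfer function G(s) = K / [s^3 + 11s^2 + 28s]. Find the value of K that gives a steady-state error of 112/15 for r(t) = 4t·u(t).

Lowest-order denominator term is 28s, so the open loop has 1 pole at the origin → type 1 system.
K_v = lim_{s→0} s·G(s) = K / 28 = (1/28)·K.
e_ss = 4/K_v = 112/15 ⇒ K_v = 15/28 ⇒ K = (15/28)/(1/28) = 15.

15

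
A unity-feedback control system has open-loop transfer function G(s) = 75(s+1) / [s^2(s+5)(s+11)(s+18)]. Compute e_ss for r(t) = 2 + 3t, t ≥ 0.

Two free integrators in G(s): this is a type 2 system. Treating each term separately:
  • 2: tracked with zero error.
  • 3t: tracked with zero error.
Total e_ss = 0.

0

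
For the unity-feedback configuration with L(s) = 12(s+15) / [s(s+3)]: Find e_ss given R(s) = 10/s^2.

1/6

L(s) has one factor of s in the denominator, so the system is type 1.
K_v = lim_{s→0} s·L(s) = 12·15 / (3) = 60.
e_ss = 10/K_v = 10/60 = 1/6.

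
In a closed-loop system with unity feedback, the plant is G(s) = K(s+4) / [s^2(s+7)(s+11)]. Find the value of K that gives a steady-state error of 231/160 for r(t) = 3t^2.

Two free integrators in G(s): this is a type 2 system.
K_a = lim_{s→0} s^2·G(s) = K·4 / (7·11) = (4/77)·K.
e_ss = 6/K_a = 231/160 ⇒ K_a = 320/77 ⇒ K = (320/77)/(4/77) = 80.

80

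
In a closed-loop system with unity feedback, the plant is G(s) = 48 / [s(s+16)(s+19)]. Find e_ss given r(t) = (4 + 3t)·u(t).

G(s) has one factor of s in the denominator, so the system is type 1. By superposition:
  • 4: tracked with zero error.
  • 3t: e_ss = 3/K_v with K_v=3/19 → 19.
Total e_ss = 19.

19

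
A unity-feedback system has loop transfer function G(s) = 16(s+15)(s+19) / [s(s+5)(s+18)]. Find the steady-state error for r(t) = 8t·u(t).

G(s) has one factor of s in the denominator, so the system is type 1.
K_v = lim_{s→0} s·G(s) = 16·15·19 / (5·18) = 152/3.
e_ss = 8/K_v = 8/(152/3) = 3/19.

3/19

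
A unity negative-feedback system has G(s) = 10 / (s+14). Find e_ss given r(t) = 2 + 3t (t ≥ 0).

System type = 0 (no poles at s=0). By superposition:
  • 2: e_ss = 2/(1+K_p) with K_p=5/7 → 7/6.
  • 3t: a type-0 system cannot track it, e_ss → ∞.
The unbounded component dominates.

infinity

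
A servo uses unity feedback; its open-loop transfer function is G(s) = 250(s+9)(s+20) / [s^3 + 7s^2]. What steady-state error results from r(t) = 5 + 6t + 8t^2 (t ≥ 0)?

Factoring s^2 from the denominator leaves a polynomial with constant term 7, so the system is type 2. Treating each term separately:
  • 5: tracked with zero error.
  • 6t: tracked with zero error.
  • 8t^2: e_ss = 16/K_a with K_a=45000/7 → 14/5625.
Total e_ss = 14/5625.

14/5625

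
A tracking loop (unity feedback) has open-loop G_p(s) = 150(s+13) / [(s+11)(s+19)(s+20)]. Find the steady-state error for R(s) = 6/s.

2508/613

G_p(s) has no factors of s in the denominator, so the system is type 0.
K_p = lim_{s→0} G_p(s) = 150·13 / (11·19·20) = 195/418.
e_ss = 6/(1 + K_p) = 6/(613/418) = 2508/613.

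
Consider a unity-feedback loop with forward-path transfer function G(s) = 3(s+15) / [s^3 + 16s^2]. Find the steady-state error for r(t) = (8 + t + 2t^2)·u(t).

64/45

The denominator has no term below 16s^2 — 2 poles at s=0, type 2. Taking each input component in turn:
  • 8: tracked with zero error.
  • t: tracked with zero error.
  • 2t^2: e_ss = 4/K_a with K_a=2.8125 → 64/45.
Total e_ss = 64/45.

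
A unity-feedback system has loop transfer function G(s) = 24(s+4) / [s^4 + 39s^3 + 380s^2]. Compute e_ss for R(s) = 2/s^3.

Factoring s^2 from the denominator leaves a polynomial with constant term 380, so the system is type 2.
K_a = lim_{s→0} s^2·G(s) = 24·4 / 380 = 24/95.
r(t) = t^2 gives R(s) = 2/s^3.
e_ss = 2/K_a = 2/(24/95) = 95/12.

95/12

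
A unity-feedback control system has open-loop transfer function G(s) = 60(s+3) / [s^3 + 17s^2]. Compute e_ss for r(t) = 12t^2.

The denominator has no term below 17s^2 — 2 poles at s=0, type 2.
K_a = lim_{s→0} s^2·G(s) = 60·3 / 17 = 180/17.
r(t) = 12t^2 gives R(s) = 24/s^3.
e_ss = 24/K_a = 24/(180/17) = 34/15.

34/15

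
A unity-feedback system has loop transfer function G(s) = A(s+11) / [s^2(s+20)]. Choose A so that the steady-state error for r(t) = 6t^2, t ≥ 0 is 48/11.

G(s) has two factors of s in the denominator, so the system is type 2.
K_a = lim_{s→0} s^2·G(s) = A·11 / (20) = 0.55·A.
e_ss = 12/K_a = 48/11 ⇒ K_a = 2.75 ⇒ A = 2.75/0.55 = 5.

5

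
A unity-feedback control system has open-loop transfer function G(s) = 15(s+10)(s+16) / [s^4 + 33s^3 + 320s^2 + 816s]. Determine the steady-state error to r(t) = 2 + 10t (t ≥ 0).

The denominator has no term below 816s — 1 pole at s=0, type 1. By superposition:
  • 2: tracked with zero error.
  • 10t: e_ss = 10/K_v with K_v=50/17 → 3.4.
Total e_ss = 3.4.

3.4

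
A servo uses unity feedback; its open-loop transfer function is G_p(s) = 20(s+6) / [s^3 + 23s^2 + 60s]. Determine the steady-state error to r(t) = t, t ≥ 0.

0.5

Factoring s from the denominator leaves a polynomial with constant term 60, so the system is type 1.
K_v = lim_{s→0} s·G_p(s) = 20·6 / 60 = 2.
e_ss = 1/K_v = 1/2 = 0.5.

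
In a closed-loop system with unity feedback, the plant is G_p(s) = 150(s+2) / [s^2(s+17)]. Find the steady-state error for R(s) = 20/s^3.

17/15

Two free integrators in G_p(s): this is a type 2 system.
K_a = lim_{s→0} s^2·G_p(s) = 150·2 / (17) = 300/17.
r(t) = 10t^2 gives R(s) = 20/s^3.
e_ss = 20/K_a = 20/(300/17) = 17/15.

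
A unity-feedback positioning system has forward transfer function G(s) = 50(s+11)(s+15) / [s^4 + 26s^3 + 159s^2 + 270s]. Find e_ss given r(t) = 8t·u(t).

Lowest-order denominator term is 270s, so the open loop has 1 pole at the origin → type 1 system.
K_v = lim_{s→0} s·G(s) = 50·11·15 / 270 = 275/9.
e_ss = 8/K_v = 8/(275/9) = 72/275.

72/275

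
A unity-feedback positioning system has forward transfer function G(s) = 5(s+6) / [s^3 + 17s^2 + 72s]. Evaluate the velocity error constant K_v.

The denominator has no term below 72s — 1 pole at s=0, type 1.
K_v = lim_{s→0} s·G(s) = 5·6 / 72 = 5/12.

5/12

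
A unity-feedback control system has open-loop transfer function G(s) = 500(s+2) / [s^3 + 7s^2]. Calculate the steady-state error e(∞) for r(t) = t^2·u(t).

0.014

The denominator has no term below 7s^2 — 2 poles at s=0, type 2.
K_a = lim_{s→0} s^2·G(s) = 500·2 / 7 = 1000/7.
r(t) = t^2 gives R(s) = 2/s^3.
e_ss = 2/K_a = 2/(1000/7) = 0.014.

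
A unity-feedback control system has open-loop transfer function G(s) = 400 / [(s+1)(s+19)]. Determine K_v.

0

G(s) has no factors of s in the denominator, so the system is type 0.
K_v = lim_{s→0} s·G(s) = 0 (the extra factor of s kills the finite limit).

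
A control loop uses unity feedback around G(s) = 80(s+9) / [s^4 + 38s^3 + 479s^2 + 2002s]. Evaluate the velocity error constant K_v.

Lowest-order denominator term is 2002s, so the open loop has 1 pole at the origin → type 1 system.
K_v = lim_{s→0} s·G(s) = 80·9 / 2002 = 360/1001.

360/1001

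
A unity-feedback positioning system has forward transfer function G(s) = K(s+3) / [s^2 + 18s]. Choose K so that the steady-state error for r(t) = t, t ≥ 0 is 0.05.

Lowest-order denominator term is 18s, so the open loop has 1 pole at the origin → type 1 system.
K_v = lim_{s→0} s·G(s) = K·3 / 18 = (1/6)·K.
e_ss = 1/K_v = 0.05 ⇒ K_v = 20 ⇒ K = 20/(1/6) = 120.

120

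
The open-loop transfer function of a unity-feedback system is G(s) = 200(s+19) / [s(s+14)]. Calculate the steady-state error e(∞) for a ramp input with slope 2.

7/950

System type = 1 (one pole at s=0).
K_v = lim_{s→0} s·G(s) = 200·19 / (14) = 1900/7.
e_ss = 2/K_v = 2/(1900/7) = 7/950.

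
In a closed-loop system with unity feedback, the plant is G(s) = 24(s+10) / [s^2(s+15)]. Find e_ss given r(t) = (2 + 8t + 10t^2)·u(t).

1.25

Two free integrators in G(s): this is a type 2 system. Taking each input component in turn:
  • 2: tracked with zero error.
  • 8t: tracked with zero error.
  • 10t^2: e_ss = 20/K_a with K_a=16 → 1.25.
Total e_ss = 1.25.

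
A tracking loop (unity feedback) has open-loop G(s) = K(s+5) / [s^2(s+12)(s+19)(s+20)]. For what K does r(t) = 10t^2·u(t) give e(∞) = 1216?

15

Two free integrators in G(s): this is a type 2 system.
K_a = lim_{s→0} s^2·G(s) = K·5 / (12·19·20) = (1/912)·K.
e_ss = 20/K_a = 1216 ⇒ K_a = 5/304 ⇒ K = (5/304)/(1/912) = 15.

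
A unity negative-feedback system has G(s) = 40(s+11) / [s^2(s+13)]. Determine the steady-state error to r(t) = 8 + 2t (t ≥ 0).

0

Two free integrators in G(s): this is a type 2 system. Treating each term separately:
  • 8: tracked with zero error.
  • 2t: tracked with zero error.
Total e_ss = 0.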